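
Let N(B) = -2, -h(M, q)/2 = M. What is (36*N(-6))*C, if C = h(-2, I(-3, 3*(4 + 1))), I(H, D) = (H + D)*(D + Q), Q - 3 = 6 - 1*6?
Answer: -288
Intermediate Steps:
Q = 3 (Q = 3 + (6 - 1*6) = 3 + (6 - 6) = 3 + 0 = 3)
I(H, D) = (3 + D)*(D + H) (I(H, D) = (H + D)*(D + 3) = (D + H)*(3 + D) = (3 + D)*(D + H))
h(M, q) = -2*M
C = 4 (C = -2*(-2) = 4)
(36*N(-6))*C = (36*(-2))*4 = -72*4 = -288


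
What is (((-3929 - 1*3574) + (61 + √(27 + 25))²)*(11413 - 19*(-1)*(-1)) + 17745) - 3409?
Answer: -42485284 + 2780136*√13 ≈ -3.2461e+7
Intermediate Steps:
(((-3929 - 1*3574) + (61 + √(27 + 25))²)*(11413 - 19*(-1)*(-1)) + 17745) - 3409 = (((-3929 - 3574) + (61 + √52)²)*(11413 + 19*(-1)) + 17745) - 3409 = ((-7503 + (61 + 2*√13)²)*(11413 - 19) + 17745) - 3409 = ((-7503 + (61 + 2*√13)²)*11394 + 17745) - 3409 = ((-85489182 + 11394*(61 + 2*√13)²) + 17745) - 3409 = (-85471437 + 11394*(61 + 2*√13)²) - 3409 = -85474846 + 11394*(61 + 2*√13)²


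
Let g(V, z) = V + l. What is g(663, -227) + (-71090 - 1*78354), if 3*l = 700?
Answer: -445643/3 ≈ -1.4855e+5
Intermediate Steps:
l = 700/3 (l = (⅓)*700 = 700/3 ≈ 233.33)
g(V, z) = 700/3 + V (g(V, z) = V + 700/3 = 700/3 + V)
g(663, -227) + (-71090 - 1*78354) = (700/3 + 663) + (-71090 - 1*78354) = 2689/3 + (-71090 - 78354) = 2689/3 - 149444 = -445643/3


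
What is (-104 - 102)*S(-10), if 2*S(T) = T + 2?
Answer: 824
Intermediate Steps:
S(T) = 1 + T/2 (S(T) = (T + 2)/2 = (2 + T)/2 = 1 + T/2)
(-104 - 102)*S(-10) = (-104 - 102)*(1 + (½)*(-10)) = -206*(1 - 5) = -206*(-4) = 824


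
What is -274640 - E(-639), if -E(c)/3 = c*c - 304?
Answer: 949411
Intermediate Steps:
E(c) = 912 - 3*c² (E(c) = -3*(c*c - 304) = -3*(c² - 304) = -3*(-304 + c²) = 912 - 3*c²)
-274640 - E(-639) = -274640 - (912 - 3*(-639)²) = -274640 - (912 - 3*408321) = -274640 - (912 - 1224963) = -274640 - 1*(-1224051) = -274640 + 1224051 = 949411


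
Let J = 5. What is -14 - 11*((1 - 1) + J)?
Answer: -69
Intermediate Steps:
-14 - 11*((1 - 1) + J) = -14 - 11*((1 - 1) + 5) = -14 - 11*(0 + 5) = -14 - 11*5 = -14 - 55 = -69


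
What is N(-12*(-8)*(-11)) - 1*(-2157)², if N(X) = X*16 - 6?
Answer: -4669551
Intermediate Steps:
N(X) = -6 + 16*X (N(X) = 16*X - 6 = -6 + 16*X)
N(-12*(-8)*(-11)) - 1*(-2157)² = (-6 + 16*(-12*(-8)*(-11))) - 1*(-2157)² = (-6 + 16*(96*(-11))) - 1*4652649 = (-6 + 16*(-1056)) - 4652649 = (-6 - 16896) - 4652649 = -16902 - 4652649 = -4669551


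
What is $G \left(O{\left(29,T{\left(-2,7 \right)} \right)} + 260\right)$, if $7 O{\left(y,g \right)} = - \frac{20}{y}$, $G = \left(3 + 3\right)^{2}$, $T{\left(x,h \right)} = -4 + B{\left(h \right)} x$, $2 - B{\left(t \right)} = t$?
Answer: $\frac{1899360}{203} \approx 9356.5$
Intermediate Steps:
$B{\left(t \right)} = 2 - t$
$T{\left(x,h \right)} = -4 + x \left(2 - h\right)$ ($T{\left(x,h \right)} = -4 + \left(2 - h\right) x = -4 + x \left(2 - h\right)$)
$G = 36$ ($G = 6^{2} = 36$)
$O{\left(y,g \right)} = - \frac{20}{7 y}$ ($O{\left(y,g \right)} = \frac{\left(-20\right) \frac{1}{y}}{7} = - \frac{20}{7 y}$)
$G \left(O{\left(29,T{\left(-2,7 \right)} \right)} + 260\right) = 36 \left(- \frac{20}{7 \cdot 29} + 260\right) = 36 \left(\left(- \frac{20}{7}\right) \frac{1}{29} + 260\right) = 36 \left(- \frac{20}{203} + 260\right) = 36 \cdot \frac{52760}{203} = \frac{1899360}{203}$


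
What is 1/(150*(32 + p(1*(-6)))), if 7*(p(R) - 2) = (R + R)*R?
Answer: 7/46500 ≈ 0.00015054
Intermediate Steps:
p(R) = 2 + 2*R**2/7 (p(R) = 2 + ((R + R)*R)/7 = 2 + ((2*R)*R)/7 = 2 + (2*R**2)/7 = 2 + 2*R**2/7)
1/(150*(32 + p(1*(-6)))) = 1/(150*(32 + (2 + 2*(1*(-6))**2/7))) = 1/(150*(32 + (2 + (2/7)*(-6)**2))) = 1/(150*(32 + (2 + (2/7)*36))) = 1/(150*(32 + (2 + 72/7))) = 1/(150*(32 + 86/7)) = 1/(150*(310/7)) = 1/(46500/7) = 7/46500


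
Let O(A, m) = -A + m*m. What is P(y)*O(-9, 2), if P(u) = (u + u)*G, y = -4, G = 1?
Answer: -104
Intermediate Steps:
P(u) = 2*u (P(u) = (u + u)*1 = (2*u)*1 = 2*u)
O(A, m) = m² - A (O(A, m) = -A + m² = m² - A)
P(y)*O(-9, 2) = (2*(-4))*(2² - 1*(-9)) = -8*(4 + 9) = -8*13 = -104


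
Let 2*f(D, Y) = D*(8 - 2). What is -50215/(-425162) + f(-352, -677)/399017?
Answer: 19587667583/169646865754 ≈ 0.11546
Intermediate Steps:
f(D, Y) = 3*D (f(D, Y) = (D*(8 - 2))/2 = (D*6)/2 = (6*D)/2 = 3*D)
-50215/(-425162) + f(-352, -677)/399017 = -50215/(-425162) + (3*(-352))/399017 = -50215*(-1/425162) - 1056*1/399017 = 50215/425162 - 1056/399017 = 19587667583/169646865754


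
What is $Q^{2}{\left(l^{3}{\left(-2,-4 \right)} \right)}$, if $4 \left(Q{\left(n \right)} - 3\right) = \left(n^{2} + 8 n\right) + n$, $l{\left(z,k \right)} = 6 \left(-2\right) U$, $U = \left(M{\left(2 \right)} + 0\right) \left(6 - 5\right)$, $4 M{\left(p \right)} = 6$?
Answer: $72079030263969$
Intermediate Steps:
$M{\left(p \right)} = \frac{3}{2}$ ($M{\left(p \right)} = \frac{1}{4} \cdot 6 = \frac{3}{2}$)
$U = \frac{3}{2}$ ($U = \left(\frac{3}{2} + 0\right) \left(6 - 5\right) = \frac{3}{2} \cdot 1 = \frac{3}{2} \approx 1.5$)
$l{\left(z,k \right)} = -18$ ($l{\left(z,k \right)} = 6 \left(-2\right) \frac{3}{2} = \left(-12\right) \frac{3}{2} = -18$)
$Q{\left(n \right)} = 3 + \frac{n^{2}}{4} + \frac{9 n}{4}$ ($Q{\left(n \right)} = 3 + \frac{\left(n^{2} + 8 n\right) + n}{4} = 3 + \frac{n^{2} + 9 n}{4} = 3 + \left(\frac{n^{2}}{4} + \frac{9 n}{4}\right) = 3 + \frac{n^{2}}{4} + \frac{9 n}{4}$)
$Q^{2}{\left(l^{3}{\left(-2,-4 \right)} \right)} = \left(3 + \frac{\left(\left(-18\right)^{3}\right)^{2}}{4} + \frac{9 \left(-18\right)^{3}}{4}\right)^{2} = \left(3 + \frac{\left(-5832\right)^{2}}{4} + \frac{9}{4} \left(-5832\right)\right)^{2} = \left(3 + \frac{1}{4} \cdot 34012224 - 13122\right)^{2} = \left(3 + 8503056 - 13122\right)^{2} = 8489937^{2} = 72079030263969$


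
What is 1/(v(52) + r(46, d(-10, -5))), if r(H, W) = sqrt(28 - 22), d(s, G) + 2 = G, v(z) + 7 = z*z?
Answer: 899/2424601 - sqrt(6)/7273803 ≈ 0.00037045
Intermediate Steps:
v(z) = -7 + z**2 (v(z) = -7 + z*z = -7 + z**2)
d(s, G) = -2 + G
r(H, W) = sqrt(6)
1/(v(52) + r(46, d(-10, -5))) = 1/((-7 + 52**2) + sqrt(6)) = 1/((-7 + 2704) + sqrt(6)) = 1/(2697 + sqrt(6))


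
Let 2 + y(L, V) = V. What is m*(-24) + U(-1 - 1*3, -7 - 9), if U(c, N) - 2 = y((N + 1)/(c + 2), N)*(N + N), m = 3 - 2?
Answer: 554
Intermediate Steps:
y(L, V) = -2 + V
m = 1
U(c, N) = 2 + 2*N*(-2 + N) (U(c, N) = 2 + (-2 + N)*(N + N) = 2 + (-2 + N)*(2*N) = 2 + 2*N*(-2 + N))
m*(-24) + U(-1 - 1*3, -7 - 9) = 1*(-24) + (2 + 2*(-7 - 9)*(-2 + (-7 - 9))) = -24 + (2 + 2*(-16)*(-2 - 16)) = -24 + (2 + 2*(-16)*(-18)) = -24 + (2 + 576) = -24 + 578 = 554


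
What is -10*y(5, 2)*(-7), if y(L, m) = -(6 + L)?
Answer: -770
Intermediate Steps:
y(L, m) = -6 - L
-10*y(5, 2)*(-7) = -10*(-6 - 1*5)*(-7) = -10*(-6 - 5)*(-7) = -10*(-11)*(-7) = 110*(-7) = -770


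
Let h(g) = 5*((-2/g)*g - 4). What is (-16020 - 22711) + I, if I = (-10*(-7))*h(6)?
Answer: -40831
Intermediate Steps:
h(g) = -30 (h(g) = 5*(-2 - 4) = 5*(-6) = -30)
I = -2100 (I = -10*(-7)*(-30) = 70*(-30) = -2100)
(-16020 - 22711) + I = (-16020 - 22711) - 2100 = -38731 - 2100 = -40831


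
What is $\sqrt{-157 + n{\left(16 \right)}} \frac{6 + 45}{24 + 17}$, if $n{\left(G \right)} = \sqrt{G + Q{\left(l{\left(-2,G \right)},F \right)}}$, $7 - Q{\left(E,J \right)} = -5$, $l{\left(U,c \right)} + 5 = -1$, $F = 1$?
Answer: $\frac{51 \sqrt{-157 + 2 \sqrt{7}}}{41} \approx 15.321 i$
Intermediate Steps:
$l{\left(U,c \right)} = -6$ ($l{\left(U,c \right)} = -5 - 1 = -6$)
$Q{\left(E,J \right)} = 12$ ($Q{\left(E,J \right)} = 7 - -5 = 7 + 5 = 12$)
$n{\left(G \right)} = \sqrt{12 + G}$ ($n{\left(G \right)} = \sqrt{G + 12} = \sqrt{12 + G}$)
$\sqrt{-157 + n{\left(16 \right)}} \frac{6 + 45}{24 + 17} = \sqrt{-157 + \sqrt{12 + 16}} \frac{6 + 45}{24 + 17} = \sqrt{-157 + \sqrt{28}} \cdot \frac{51}{41} = \sqrt{-157 + 2 \sqrt{7}} \cdot 51 \cdot \frac{1}{41} = \sqrt{-157 + 2 \sqrt{7}} \cdot \frac{51}{41} = \frac{51 \sqrt{-157 + 2 \sqrt{7}}}{41}$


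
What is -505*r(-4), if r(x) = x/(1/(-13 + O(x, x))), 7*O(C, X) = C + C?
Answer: -199980/7 ≈ -28569.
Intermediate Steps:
O(C, X) = 2*C/7 (O(C, X) = (C + C)/7 = (2*C)/7 = 2*C/7)
r(x) = x*(-13 + 2*x/7) (r(x) = x/(1/(-13 + 2*x/7)) = x*(-13 + 2*x/7))
-505*r(-4) = -505*(-4)*(-91 + 2*(-4))/7 = -505*(-4)*(-91 - 8)/7 = -505*(-4)*(-99)/7 = -505*396/7 = -199980/7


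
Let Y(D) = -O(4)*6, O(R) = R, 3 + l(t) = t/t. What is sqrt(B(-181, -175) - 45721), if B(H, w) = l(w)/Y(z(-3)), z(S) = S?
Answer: I*sqrt(1645953)/6 ≈ 213.82*I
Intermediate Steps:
l(t) = -2 (l(t) = -3 + t/t = -3 + 1 = -2)
Y(D) = -24 (Y(D) = -1*4*6 = -4*6 = -24)
B(H, w) = 1/12 (B(H, w) = -2/(-24) = -2*(-1/24) = 1/12)
sqrt(B(-181, -175) - 45721) = sqrt(1/12 - 45721) = sqrt(-548651/12) = I*sqrt(1645953)/6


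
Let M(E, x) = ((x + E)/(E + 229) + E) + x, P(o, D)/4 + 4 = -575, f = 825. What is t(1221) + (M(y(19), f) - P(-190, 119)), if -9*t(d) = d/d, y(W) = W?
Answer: 1765117/558 ≈ 3163.3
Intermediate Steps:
P(o, D) = -2316 (P(o, D) = -16 + 4*(-575) = -16 - 2300 = -2316)
M(E, x) = E + x + (E + x)/(229 + E) (M(E, x) = ((E + x)/(229 + E) + E) + x = (E + (E + x)/(229 + E)) + x = E + x + (E + x)/(229 + E))
t(d) = -⅑ (t(d) = -d/(9*d) = -⅑*1 = -⅑)
t(1221) + (M(y(19), f) - P(-190, 119)) = -⅑ + ((19² + 230*19 + 230*825 + 19*825)/(229 + 19) - 1*(-2316)) = -⅑ + ((361 + 4370 + 189750 + 15675)/248 + 2316) = -⅑ + ((1/248)*210156 + 2316) = -⅑ + (52539/62 + 2316) = -⅑ + 196131/62 = 1765117/558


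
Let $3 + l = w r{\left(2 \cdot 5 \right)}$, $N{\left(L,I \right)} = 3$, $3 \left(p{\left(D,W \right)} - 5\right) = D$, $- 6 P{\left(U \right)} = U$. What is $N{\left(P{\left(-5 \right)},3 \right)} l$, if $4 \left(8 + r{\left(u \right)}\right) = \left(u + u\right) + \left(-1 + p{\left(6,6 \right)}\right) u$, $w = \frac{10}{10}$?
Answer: $27$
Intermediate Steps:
$P{\left(U \right)} = - \frac{U}{6}$
$p{\left(D,W \right)} = 5 + \frac{D}{3}$
$w = 1$ ($w = 10 \cdot \frac{1}{10} = 1$)
$r{\left(u \right)} = -8 + 2 u$ ($r{\left(u \right)} = -8 + \frac{\left(u + u\right) + \left(-1 + \left(5 + \frac{1}{3} \cdot 6\right)\right) u}{4} = -8 + \frac{2 u + \left(-1 + \left(5 + 2\right)\right) u}{4} = -8 + \frac{2 u + \left(-1 + 7\right) u}{4} = -8 + \frac{2 u + 6 u}{4} = -8 + \frac{8 u}{4} = -8 + 2 u$)
$l = 9$ ($l = -3 + 1 \left(-8 + 2 \cdot 2 \cdot 5\right) = -3 + 1 \left(-8 + 2 \cdot 10\right) = -3 + 1 \left(-8 + 20\right) = -3 + 1 \cdot 12 = -3 + 12 = 9$)
$N{\left(P{\left(-5 \right)},3 \right)} l = 3 \cdot 9 = 27$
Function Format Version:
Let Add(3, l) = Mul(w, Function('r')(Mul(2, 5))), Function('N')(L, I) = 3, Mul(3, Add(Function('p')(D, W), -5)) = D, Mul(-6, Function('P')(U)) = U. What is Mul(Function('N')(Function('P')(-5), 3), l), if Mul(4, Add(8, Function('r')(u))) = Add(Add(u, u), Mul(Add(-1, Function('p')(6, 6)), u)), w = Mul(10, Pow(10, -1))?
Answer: 27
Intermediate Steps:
Function('P')(U) = Mul(Rational(-1, 6), U)
Function('p')(D, W) = Add(5, Mul(Rational(1, 3), D))
w = 1 (w = Mul(10, Rational(1, 10)) = 1)
Function('r')(u) = Add(-8, Mul(2, u)) (Function('r')(u) = Add(-8, Mul(Rational(1, 4), Add(Add(u, u), Mul(Add(-1, Add(5, Mul(Rational(1, 3), 6))), u)))) = Add(-8, Mul(Rational(1, 4), Add(Mul(2, u), Mul(Add(-1, Add(5, 2)), u)))) = Add(-8, Mul(Rational(1, 4), Add(Mul(2, u), Mul(Add(-1, 7), u)))) = Add(-8, Mul(Rational(1, 4), Add(Mul(2, u), Mul(6, u)))) = Add(-8, Mul(Rational(1, 4), Mul(8, u))) = Add(-8, Mul(2, u)))
l = 9 (l = Add(-3, Mul(1, Add(-8, Mul(2, Mul(2, 5))))) = Add(-3, Mul(1, Add(-8, Mul(2, 10)))) = Add(-3, Mul(1, Add(-8, 20))) = Add(-3, Mul(1, 12)) = Add(-3, 12) = 9)
Mul(Function('N')(Function('P')(-5), 3), l) = Mul(3, 9) = 27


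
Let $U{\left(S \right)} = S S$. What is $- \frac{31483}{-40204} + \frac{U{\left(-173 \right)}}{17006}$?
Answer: $\frac{45754353}{17992348} \approx 2.543$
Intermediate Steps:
$U{\left(S \right)} = S^{2}$
$- \frac{31483}{-40204} + \frac{U{\left(-173 \right)}}{17006} = - \frac{31483}{-40204} + \frac{\left(-173\right)^{2}}{17006} = \left(-31483\right) \left(- \frac{1}{40204}\right) + 29929 \cdot \frac{1}{17006} = \frac{1657}{2116} + \frac{29929}{17006} = \frac{45754353}{17992348}$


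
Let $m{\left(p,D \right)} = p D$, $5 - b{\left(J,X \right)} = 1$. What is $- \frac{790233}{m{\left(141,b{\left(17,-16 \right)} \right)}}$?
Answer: $- \frac{263411}{188} \approx -1401.1$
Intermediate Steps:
$b{\left(J,X \right)} = 4$ ($b{\left(J,X \right)} = 5 - 1 = 4$)
$m{\left(p,D \right)} = D p$
$- \frac{790233}{m{\left(141,b{\left(17,-16 \right)} \right)}} = - \frac{790233}{4 \cdot 141} = - \frac{790233}{564} = \left(-790233\right) \frac{1}{564} = - \frac{263411}{188}$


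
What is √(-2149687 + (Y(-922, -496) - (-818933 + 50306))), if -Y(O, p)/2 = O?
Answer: 4*I*√86201 ≈ 1174.4*I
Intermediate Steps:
Y(O, p) = -2*O
√(-2149687 + (Y(-922, -496) - (-818933 + 50306))) = √(-2149687 + (-2*(-922) - (-818933 + 50306))) = √(-2149687 + (1844 - 1*(-768627))) = √(-2149687 + (1844 + 768627)) = √(-2149687 + 770471) = √(-1379216) = 4*I*√86201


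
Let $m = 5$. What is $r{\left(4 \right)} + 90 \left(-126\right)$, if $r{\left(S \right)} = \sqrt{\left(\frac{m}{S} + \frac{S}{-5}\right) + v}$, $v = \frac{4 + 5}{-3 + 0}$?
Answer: $-11340 + \frac{i \sqrt{255}}{10} \approx -11340.0 + 1.5969 i$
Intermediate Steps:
$v = -3$ ($v = \frac{9}{-3} = 9 \left(- \frac{1}{3}\right) = -3$)
$r{\left(S \right)} = \sqrt{-3 + \frac{5}{S} - \frac{S}{5}}$ ($r{\left(S \right)} = \sqrt{\left(\frac{5}{S} + \frac{S}{-5}\right) - 3} = \sqrt{\left(\frac{5}{S} + S \left(- \frac{1}{5}\right)\right) - 3} = \sqrt{\left(\frac{5}{S} - \frac{S}{5}\right) - 3} = \sqrt{-3 + \frac{5}{S} - \frac{S}{5}}$)
$r{\left(4 \right)} + 90 \left(-126\right) = \frac{\sqrt{-75 - 20 + \frac{125}{4}}}{5} + 90 \left(-126\right) = \frac{\sqrt{-75 - 20 + 125 \cdot \frac{1}{4}}}{5} - 11340 = \frac{\sqrt{-75 - 20 + \frac{125}{4}}}{5} - 11340 = \frac{\sqrt{- \frac{255}{4}}}{5} - 11340 = \frac{\frac{1}{2} i \sqrt{255}}{5} - 11340 = \frac{i \sqrt{255}}{10} - 11340 = -11340 + \frac{i \sqrt{255}}{10}$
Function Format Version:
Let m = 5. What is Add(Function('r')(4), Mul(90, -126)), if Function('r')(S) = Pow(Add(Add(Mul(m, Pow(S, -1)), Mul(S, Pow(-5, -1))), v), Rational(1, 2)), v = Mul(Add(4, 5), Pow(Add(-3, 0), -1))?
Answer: Add(-11340, Mul(Rational(1, 10), I, Pow(255, Rational(1, 2)))) ≈ Add(-11340., Mul(1.5969, I))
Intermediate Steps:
v = -3 (v = Mul(9, Pow(-3, -1)) = Mul(9, Rational(-1, 3)) = -3)
Function('r')(S) = Pow(Add(-3, Mul(5, Pow(S, -1)), Mul(Rational(-1, 5), S)), Rational(1, 2)) (Function('r')(S) = Pow(Add(Add(Mul(5, Pow(S, -1)), Mul(S, Pow(-5, -1))), -3), Rational(1, 2)) = Pow(Add(Add(Mul(5, Pow(S, -1)), Mul(S, Rational(-1, 5))), -3), Rational(1, 2)) = Pow(Add(Add(Mul(5, Pow(S, -1)), Mul(Rational(-1, 5), S)), -3), Rational(1, 2)) = Pow(Add(-3, Mul(5, Pow(S, -1)), Mul(Rational(-1, 5), S)), Rational(1, 2)))
Add(Function('r')(4), Mul(90, -126)) = Add(Mul(Rational(1, 5), Pow(Add(-75, Mul(-5, 4), Mul(125, Pow(4, -1))), Rational(1, 2))), Mul(90, -126)) = Add(Mul(Rational(1, 5), Pow(Add(-75, -20, Mul(125, Rational(1, 4))), Rational(1, 2))), -11340) = Add(Mul(Rational(1, 5), Pow(Add(-75, -20, Rational(125, 4)), Rational(1, 2))), -11340) = Add(Mul(Rational(1, 5), Pow(Rational(-255, 4), Rational(1, 2))), -11340) = Add(Mul(Rational(1, 5), Mul(Rational(1, 2), I, Pow(255, Rational(1, 2)))), -11340) = Add(Mul(Rational(1, 10), I, Pow(255, Rational(1, 2))), -11340) = Add(-11340, Mul(Rational(1, 10), I, Pow(255, Rational(1, 2))))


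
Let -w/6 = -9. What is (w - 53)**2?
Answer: 1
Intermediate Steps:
w = 54 (w = -6*(-9) = 54)
(w - 53)**2 = (54 - 53)**2 = 1**2 = 1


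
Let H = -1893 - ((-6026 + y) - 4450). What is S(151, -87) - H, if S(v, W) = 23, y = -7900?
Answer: -16460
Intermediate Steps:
H = 16483 (H = -1893 - ((-6026 - 7900) - 4450) = -1893 - (-13926 - 4450) = -1893 - 1*(-18376) = -1893 + 18376 = 16483)
S(151, -87) - H = 23 - 1*16483 = 23 - 16483 = -16460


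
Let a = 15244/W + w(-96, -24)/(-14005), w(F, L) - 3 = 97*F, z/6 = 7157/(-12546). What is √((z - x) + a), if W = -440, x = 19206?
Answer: I*√27637814513000752170/37897530 ≈ 138.72*I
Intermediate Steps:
z = -421/123 (z = 6*(7157/(-12546)) = 6*(7157*(-1/12546)) = 6*(-421/738) = -421/123 ≈ -3.4228)
w(F, L) = 3 + 97*F
a = -10469813/308110 (a = 15244/(-440) + (3 + 97*(-96))/(-14005) = 15244*(-1/440) + (3 - 9312)*(-1/14005) = -3811/110 - 9309*(-1/14005) = -3811/110 + 9309/14005 = -10469813/308110 ≈ -33.981)
√((z - x) + a) = √((-421/123 - 1*19206) - 10469813/308110) = √((-421/123 - 19206) - 10469813/308110) = √(-2362759/123 - 10469813/308110) = √(-729277462489/37897530) = I*√27637814513000752170/37897530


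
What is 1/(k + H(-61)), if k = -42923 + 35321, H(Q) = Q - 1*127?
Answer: -1/7790 ≈ -0.00012837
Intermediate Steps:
H(Q) = -127 + Q (H(Q) = Q - 127 = -127 + Q)
k = -7602
1/(k + H(-61)) = 1/(-7602 + (-127 - 61)) = 1/(-7602 - 188) = 1/(-7790) = -1/7790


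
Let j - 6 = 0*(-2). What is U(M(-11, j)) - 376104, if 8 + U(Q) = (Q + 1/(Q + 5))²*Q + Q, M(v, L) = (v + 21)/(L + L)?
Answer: -19903758419/52920 ≈ -3.7611e+5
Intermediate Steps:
j = 6 (j = 6 + 0*(-2) = 6 + 0 = 6)
M(v, L) = (21 + v)/(2*L) (M(v, L) = (21 + v)/((2*L)) = (21 + v)*(1/(2*L)) = (21 + v)/(2*L))
U(Q) = -8 + Q + Q*(Q + 1/(5 + Q))² (U(Q) = -8 + ((Q + 1/(Q + 5))²*Q + Q) = -8 + ((Q + 1/(5 + Q))²*Q + Q) = -8 + (Q*(Q + 1/(5 + Q))² + Q) = -8 + (Q + Q*(Q + 1/(5 + Q))²) = -8 + Q + Q*(Q + 1/(5 + Q))²)
U(M(-11, j)) - 376104 = (-8 + (½)*(21 - 11)/6 + ((½)*(21 - 11)/6)*(1 + ((½)*(21 - 11)/6)² + 5*((½)*(21 - 11)/6))²/(5 + (½)*(21 - 11)/6)²) - 376104 = (-8 + (½)*(⅙)*10 + ((½)*(⅙)*10)*(1 + ((½)*(⅙)*10)² + 5*((½)*(⅙)*10))²/(5 + (½)*(⅙)*10)²) - 376104 = (-8 + ⅚ + 5*(1 + (⅚)² + 5*(⅚))²/(6*(5 + ⅚)²)) - 376104 = (-8 + ⅚ + 5*(1 + 25/36 + 25/6)²/(6*(35/6)²)) - 376104 = (-8 + ⅚ + (⅚)*(36/1225)*(211/36)²) - 376104 = (-8 + ⅚ + (⅚)*(36/1225)*(44521/1296)) - 376104 = (-8 + ⅚ + 44521/52920) - 376104 = -334739/52920 - 376104 = -19903758419/52920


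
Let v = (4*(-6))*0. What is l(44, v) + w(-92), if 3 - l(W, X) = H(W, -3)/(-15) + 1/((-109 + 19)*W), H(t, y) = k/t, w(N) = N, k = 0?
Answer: -352439/3960 ≈ -89.000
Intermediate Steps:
H(t, y) = 0 (H(t, y) = 0/t = 0)
v = 0 (v = -24*0 = 0)
l(W, X) = 3 + 1/(90*W) (l(W, X) = 3 - (0/(-15) + 1/((-109 + 19)*W)) = 3 - (0*(-1/15) + 1/((-90)*W)) = 3 - (0 - 1/(90*W)) = 3 - (-1)/(90*W) = 3 + 1/(90*W))
l(44, v) + w(-92) = (3 + (1/90)/44) - 92 = (3 + (1/90)*(1/44)) - 92 = (3 + 1/3960) - 92 = 11881/3960 - 92 = -352439/3960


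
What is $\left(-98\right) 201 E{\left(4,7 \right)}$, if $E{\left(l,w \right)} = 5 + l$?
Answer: $-177282$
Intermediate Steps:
$\left(-98\right) 201 E{\left(4,7 \right)} = \left(-98\right) 201 \left(5 + 4\right) = \left(-19698\right) 9 = -177282$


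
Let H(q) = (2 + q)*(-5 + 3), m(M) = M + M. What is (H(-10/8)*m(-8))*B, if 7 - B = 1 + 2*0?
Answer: 144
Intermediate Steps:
m(M) = 2*M
H(q) = -4 - 2*q (H(q) = (2 + q)*(-2) = -4 - 2*q)
B = 6 (B = 7 - (1 + 2*0) = 7 - (1 + 0) = 7 - 1*1 = 7 - 1 = 6)
(H(-10/8)*m(-8))*B = ((-4 - (-20)/8)*(2*(-8)))*6 = ((-4 - (-20)/8)*(-16))*6 = ((-4 - 2*(-5/4))*(-16))*6 = ((-4 + 5/2)*(-16))*6 = -3/2*(-16)*6 = 24*6 = 144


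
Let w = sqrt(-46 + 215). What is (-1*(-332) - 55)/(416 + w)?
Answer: 277/429 ≈ 0.64569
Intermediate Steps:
w = 13 (w = sqrt(169) = 13)
(-1*(-332) - 55)/(416 + w) = (-1*(-332) - 55)/(416 + 13) = (332 - 55)/429 = 277*(1/429) = 277/429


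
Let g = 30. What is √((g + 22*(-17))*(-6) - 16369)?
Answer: I*√14305 ≈ 119.6*I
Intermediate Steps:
√((g + 22*(-17))*(-6) - 16369) = √((30 + 22*(-17))*(-6) - 16369) = √((30 - 374)*(-6) - 16369) = √(-344*(-6) - 16369) = √(2064 - 16369) = √(-14305) = I*√14305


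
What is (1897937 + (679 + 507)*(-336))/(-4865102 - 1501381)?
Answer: -1499441/6366483 ≈ -0.23552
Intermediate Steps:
(1897937 + (679 + 507)*(-336))/(-4865102 - 1501381) = (1897937 + 1186*(-336))/(-6366483) = (1897937 - 398496)*(-1/6366483) = 1499441*(-1/6366483) = -1499441/6366483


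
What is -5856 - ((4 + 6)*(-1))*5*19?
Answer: -4906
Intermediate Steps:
-5856 - ((4 + 6)*(-1))*5*19 = -5856 - (10*(-1))*5*19 = -5856 - (-10*5)*19 = -5856 - (-50)*19 = -5856 - 1*(-950) = -5856 + 950 = -4906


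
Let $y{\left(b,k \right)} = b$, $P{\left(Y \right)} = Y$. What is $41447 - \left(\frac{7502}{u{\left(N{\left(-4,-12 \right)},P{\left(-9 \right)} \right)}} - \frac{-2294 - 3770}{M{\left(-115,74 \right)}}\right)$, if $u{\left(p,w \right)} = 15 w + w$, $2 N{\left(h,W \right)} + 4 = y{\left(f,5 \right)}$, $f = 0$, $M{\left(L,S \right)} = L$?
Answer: $\frac{344049133}{8280} \approx 41552.0$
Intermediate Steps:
$N{\left(h,W \right)} = -2$ ($N{\left(h,W \right)} = -2 + \frac{1}{2} \cdot 0 = -2 + 0 = -2$)
$u{\left(p,w \right)} = 16 w$
$41447 - \left(\frac{7502}{u{\left(N{\left(-4,-12 \right)},P{\left(-9 \right)} \right)}} - \frac{-2294 - 3770}{M{\left(-115,74 \right)}}\right) = 41447 - \left(- \frac{3751}{72} - \frac{-2294 - 3770}{-115}\right) = 41447 - \left(- \frac{3751}{72} - \left(-2294 - 3770\right) \left(- \frac{1}{115}\right)\right) = 41447 - - \frac{867973}{8280} = 41447 + \left(\frac{3751}{72} + \frac{6064}{115}\right) = 41447 + \frac{867973}{8280} = \frac{344049133}{8280}$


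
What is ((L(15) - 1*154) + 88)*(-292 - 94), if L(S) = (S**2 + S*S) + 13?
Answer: -153242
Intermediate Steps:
L(S) = 13 + 2*S**2 (L(S) = (S**2 + S**2) + 13 = 2*S**2 + 13 = 13 + 2*S**2)
((L(15) - 1*154) + 88)*(-292 - 94) = (((13 + 2*15**2) - 1*154) + 88)*(-292 - 94) = (((13 + 2*225) - 154) + 88)*(-386) = (((13 + 450) - 154) + 88)*(-386) = ((463 - 154) + 88)*(-386) = (309 + 88)*(-386) = 397*(-386) = -153242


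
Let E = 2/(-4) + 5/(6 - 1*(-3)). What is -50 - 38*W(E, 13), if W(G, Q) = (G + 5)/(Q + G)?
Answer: -15208/235 ≈ -64.715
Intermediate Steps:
E = 1/18 (E = 2*(-¼) + 5/(6 + 3) = -½ + 5/9 = 1/18 ≈ 0.055556)
W(G, Q) = (5 + G)/(G + Q)
-50 - 38*W(E, 13) = -50 - 38*(5 + 1/18)/(1/18 + 13) = -50 - 38*91/(235/18*18) = -50 - 684*91/(235*18) = -50 - 38*91/235 = -50 - 3458/235 = -15208/235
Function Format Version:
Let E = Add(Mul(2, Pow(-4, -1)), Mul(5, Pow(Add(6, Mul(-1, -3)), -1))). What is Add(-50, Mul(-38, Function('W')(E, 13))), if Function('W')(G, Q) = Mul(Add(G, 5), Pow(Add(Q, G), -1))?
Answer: Rational(-15208, 235) ≈ -64.715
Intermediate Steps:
E = Rational(1, 18) (E = Add(Mul(2, Rational(-1, 4)), Mul(5, Pow(Add(6, 3), -1))) = Add(Rational(-1, 2), Mul(5, Pow(9, -1))) = Add(Rational(-1, 2), Mul(5, Rational(1, 9))) = Add(Rational(-1, 2), Rational(5, 9)) = Rational(1, 18) ≈ 0.055556)
Function('W')(G, Q) = Mul(Pow(Add(G, Q), -1), Add(5, G)) (Function('W')(G, Q) = Mul(Add(5, G), Pow(Add(G, Q), -1)) = Mul(Pow(Add(G, Q), -1), Add(5, G)))
Add(-50, Mul(-38, Function('W')(E, 13))) = Add(-50, Mul(-38, Mul(Pow(Add(Rational(1, 18), 13), -1), Add(5, Rational(1, 18))))) = Add(-50, Mul(-38, Mul(Pow(Rational(235, 18), -1), Rational(91, 18)))) = Add(-50, Mul(-38, Mul(Rational(18, 235), Rational(91, 18)))) = Add(-50, Mul(-38, Rational(91, 235))) = Add(-50, Rational(-3458, 235)) = Rational(-15208, 235)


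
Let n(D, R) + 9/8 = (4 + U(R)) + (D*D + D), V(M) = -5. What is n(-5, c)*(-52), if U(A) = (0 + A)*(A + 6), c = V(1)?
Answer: -1859/2 ≈ -929.50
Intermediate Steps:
c = -5
U(A) = A*(6 + A)
n(D, R) = 23/8 + D + D**2 + R*(6 + R) (n(D, R) = -9/8 + ((4 + R*(6 + R)) + (D*D + D)) = -9/8 + ((4 + R*(6 + R)) + (D**2 + D)) = -9/8 + ((4 + R*(6 + R)) + (D + D**2)) = -9/8 + (4 + D + D**2 + R*(6 + R)) = 23/8 + D + D**2 + R*(6 + R))
n(-5, c)*(-52) = (23/8 - 5 + (-5)**2 - 5*(6 - 5))*(-52) = (23/8 - 5 + 25 - 5*1)*(-52) = (23/8 - 5 + 25 - 5)*(-52) = (143/8)*(-52) = -1859/2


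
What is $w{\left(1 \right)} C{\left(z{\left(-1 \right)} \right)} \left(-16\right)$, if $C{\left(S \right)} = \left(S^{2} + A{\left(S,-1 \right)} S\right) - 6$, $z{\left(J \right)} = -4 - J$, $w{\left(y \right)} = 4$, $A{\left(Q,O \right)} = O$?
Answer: $-384$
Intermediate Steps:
$C{\left(S \right)} = -6 + S^{2} - S$ ($C{\left(S \right)} = \left(S^{2} - S\right) - 6 = -6 + S^{2} - S$)
$w{\left(1 \right)} C{\left(z{\left(-1 \right)} \right)} \left(-16\right) = 4 \left(-6 + \left(-4 - -1\right)^{2} - \left(-4 - -1\right)\right) \left(-16\right) = 4 \left(-6 + \left(-4 + 1\right)^{2} - \left(-4 + 1\right)\right) \left(-16\right) = 4 \left(-6 + \left(-3\right)^{2} - -3\right) \left(-16\right) = 4 \left(-6 + 9 + 3\right) \left(-16\right) = 4 \cdot 6 \left(-16\right) = 24 \left(-16\right) = -384$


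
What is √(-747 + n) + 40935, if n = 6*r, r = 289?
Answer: 40935 + √987 ≈ 40966.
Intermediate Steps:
n = 1734 (n = 6*289 = 1734)
√(-747 + n) + 40935 = √(-747 + 1734) + 40935 = √987 + 40935 = 40935 + √987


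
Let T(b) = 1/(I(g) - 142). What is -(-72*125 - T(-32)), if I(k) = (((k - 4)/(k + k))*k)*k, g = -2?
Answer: 1223999/136 ≈ 9000.0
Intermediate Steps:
I(k) = k*(-2 + k/2) (I(k) = (((-4 + k)/((2*k)))*k)*k = (((-4 + k)*(1/(2*k)))*k)*k = (((-4 + k)/(2*k))*k)*k = (-2 + k/2)*k = k*(-2 + k/2))
T(b) = -1/136 (T(b) = 1/((½)*(-2)*(-4 - 2) - 142) = 1/((½)*(-2)*(-6) - 142) = 1/(6 - 142) = 1/(-136) = -1/136)
-(-72*125 - T(-32)) = -(-72*125 - 1*(-1/136)) = -(-9000 + 1/136) = -1*(-1223999/136) = 1223999/136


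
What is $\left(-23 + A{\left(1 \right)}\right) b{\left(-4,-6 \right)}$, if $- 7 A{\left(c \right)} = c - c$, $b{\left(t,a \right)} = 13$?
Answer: $-299$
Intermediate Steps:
$A{\left(c \right)} = 0$ ($A{\left(c \right)} = - \frac{c - c}{7} = \left(- \frac{1}{7}\right) 0 = 0$)
$\left(-23 + A{\left(1 \right)}\right) b{\left(-4,-6 \right)} = \left(-23 + 0\right) 13 = \left(-23\right) 13 = -299$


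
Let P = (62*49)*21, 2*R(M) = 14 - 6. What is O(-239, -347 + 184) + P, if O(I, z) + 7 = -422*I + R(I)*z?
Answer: 163997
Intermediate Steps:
R(M) = 4 (R(M) = (14 - 6)/2 = (½)*8 = 4)
O(I, z) = -7 - 422*I + 4*z (O(I, z) = -7 + (-422*I + 4*z) = -7 - 422*I + 4*z)
P = 63798 (P = 3038*21 = 63798)
O(-239, -347 + 184) + P = (-7 - 422*(-239) + 4*(-347 + 184)) + 63798 = (-7 + 100858 + 4*(-163)) + 63798 = (-7 + 100858 - 652) + 63798 = 100199 + 63798 = 163997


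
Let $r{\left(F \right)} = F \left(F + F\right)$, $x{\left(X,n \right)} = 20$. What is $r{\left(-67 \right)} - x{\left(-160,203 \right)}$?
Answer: $8958$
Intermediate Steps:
$r{\left(F \right)} = 2 F^{2}$ ($r{\left(F \right)} = F 2 F = 2 F^{2}$)
$r{\left(-67 \right)} - x{\left(-160,203 \right)} = 2 \left(-67\right)^{2} - 20 = 2 \cdot 4489 - 20 = 8978 - 20 = 8958$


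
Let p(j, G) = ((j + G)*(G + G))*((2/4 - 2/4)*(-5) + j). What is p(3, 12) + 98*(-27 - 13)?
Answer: -2840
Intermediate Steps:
p(j, G) = 2*G*j*(G + j) (p(j, G) = ((G + j)*(2*G))*((2*(¼) - 2*¼)*(-5) + j) = (2*G*(G + j))*((½ - ½)*(-5) + j) = (2*G*(G + j))*(0*(-5) + j) = (2*G*(G + j))*(0 + j) = (2*G*(G + j))*j = 2*G*j*(G + j))
p(3, 12) + 98*(-27 - 13) = 2*12*3*(12 + 3) + 98*(-27 - 13) = 2*12*3*15 + 98*(-40) = 1080 - 3920 = -2840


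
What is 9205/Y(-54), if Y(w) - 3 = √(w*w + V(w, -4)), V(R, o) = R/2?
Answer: -1841/192 + 1841*√321/192 ≈ 162.20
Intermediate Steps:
V(R, o) = R/2 (V(R, o) = R*(½) = R/2)
Y(w) = 3 + √(w² + w/2) (Y(w) = 3 + √(w*w + w/2) = 3 + √(w² + w/2))
9205/Y(-54) = 9205/(3 + √2*√(-54*(1 + 2*(-54)))/2) = 9205/(3 + √2*√(-54*(1 - 108))/2) = 9205/(3 + √2*√(-54*(-107))/2) = 9205/(3 + √2*√5778/2) = 9205/(3 + √2*(3*√642)/2) = 9205/(3 + 3*√321)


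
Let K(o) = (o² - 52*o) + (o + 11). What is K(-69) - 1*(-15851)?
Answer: 24142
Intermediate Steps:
K(o) = 11 + o² - 51*o (K(o) = (o² - 52*o) + (11 + o) = 11 + o² - 51*o)
K(-69) - 1*(-15851) = (11 + (-69)² - 51*(-69)) - 1*(-15851) = (11 + 4761 + 3519) + 15851 = 8291 + 15851 = 24142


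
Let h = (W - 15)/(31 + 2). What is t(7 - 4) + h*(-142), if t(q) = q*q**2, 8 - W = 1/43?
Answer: 81197/1419 ≈ 57.221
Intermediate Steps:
W = 343/43 (W = 8 - 1/43 = 343/43 ≈ 7.9767)
h = -302/1419 (h = (343/43 - 15)/(31 + 2) = -302/43/33 = -302/43*1/33 = -302/1419 ≈ -0.21283)
t(q) = q**3
t(7 - 4) + h*(-142) = (7 - 4)**3 - 302/1419*(-142) = 3**3 + 42884/1419 = 27 + 42884/1419 = 81197/1419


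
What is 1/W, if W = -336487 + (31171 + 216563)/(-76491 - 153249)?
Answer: -38290/12884128519 ≈ -2.9719e-6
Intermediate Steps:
W = -12884128519/38290 (W = -336487 + 247734/(-229740) = -336487 + 247734*(-1/229740) = -336487 - 41289/38290 = -12884128519/38290 ≈ -3.3649e+5)
1/W = 1/(-12884128519/38290) = -38290/12884128519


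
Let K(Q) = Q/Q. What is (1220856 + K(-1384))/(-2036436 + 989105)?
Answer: -1220857/1047331 ≈ -1.1657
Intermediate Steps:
K(Q) = 1
(1220856 + K(-1384))/(-2036436 + 989105) = (1220856 + 1)/(-2036436 + 989105) = 1220857/(-1047331) = 1220857*(-1/1047331) = -1220857/1047331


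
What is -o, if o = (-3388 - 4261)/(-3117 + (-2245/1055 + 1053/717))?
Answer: -385731421/157220443 ≈ -2.4534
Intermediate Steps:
o = 385731421/157220443 (o = -7649/(-3117 + (-2245*1/1055 + 1053*(1/717))) = -7649/(-3117 + (-449/211 + 351/239)) = -7649/(-3117 - 33250/50429) = -7649/(-157220443/50429) = -7649*(-50429/157220443) = 385731421/157220443 ≈ 2.4534)
-o = -1*385731421/157220443 = -385731421/157220443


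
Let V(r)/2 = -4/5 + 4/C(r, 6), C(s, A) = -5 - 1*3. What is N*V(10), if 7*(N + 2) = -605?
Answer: 8047/35 ≈ 229.91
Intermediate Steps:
N = -619/7 (N = -2 + (⅐)*(-605) = -2 - 605/7 = -619/7 ≈ -88.429)
C(s, A) = -8 (C(s, A) = -5 - 3 = -8)
V(r) = -13/5 (V(r) = 2*(-4/5 + 4/(-8)) = 2*(-4*⅕ + 4*(-⅛)) = 2*(-⅘ - ½) = 2*(-13/10) = -13/5)
N*V(10) = -619/7*(-13/5) = 8047/35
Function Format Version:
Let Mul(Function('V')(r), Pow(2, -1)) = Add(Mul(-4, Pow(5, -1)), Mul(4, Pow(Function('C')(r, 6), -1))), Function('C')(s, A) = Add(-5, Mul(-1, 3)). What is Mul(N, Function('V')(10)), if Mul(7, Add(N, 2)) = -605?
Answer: Rational(8047, 35) ≈ 229.91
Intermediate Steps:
N = Rational(-619, 7) (N = Add(-2, Mul(Rational(1, 7), -605)) = Add(-2, Rational(-605, 7)) = Rational(-619, 7) ≈ -88.429)
Function('C')(s, A) = -8 (Function('C')(s, A) = Add(-5, -3) = -8)
Function('V')(r) = Rational(-13, 5) (Function('V')(r) = Mul(2, Add(Mul(-4, Pow(5, -1)), Mul(4, Pow(-8, -1)))) = Mul(2, Add(Mul(-4, Rational(1, 5)), Mul(4, Rational(-1, 8)))) = Mul(2, Add(Rational(-4, 5), Rational(-1, 2))) = Mul(2, Rational(-13, 10)) = Rational(-13, 5))
Mul(N, Function('V')(10)) = Mul(Rational(-619, 7), Rational(-13, 5)) = Rational(8047, 35)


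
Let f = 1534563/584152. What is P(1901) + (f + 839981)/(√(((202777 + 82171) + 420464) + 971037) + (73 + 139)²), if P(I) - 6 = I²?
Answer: 532581331598826979921/147373275598053 - 490678115675*√1676449/1178986204784424 ≈ 3.6138e+6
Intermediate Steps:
f = 1534563/584152 (f = 1534563*(1/584152) = 1534563/584152 ≈ 2.6270)
P(I) = 6 + I²
P(1901) + (f + 839981)/(√(((202777 + 82171) + 420464) + 971037) + (73 + 139)²) = (6 + 1901²) + (1534563/584152 + 839981)/(√(((202777 + 82171) + 420464) + 971037) + (73 + 139)²) = (6 + 3613801) + 490678115675/(584152*(√((284948 + 420464) + 971037) + 212²)) = 3613807 + 490678115675/(584152*(√(705412 + 971037) + 44944)) = 3613807 + 490678115675/(584152*(√1676449 + 44944)) = 3613807 + 490678115675/(584152*(44944 + √1676449))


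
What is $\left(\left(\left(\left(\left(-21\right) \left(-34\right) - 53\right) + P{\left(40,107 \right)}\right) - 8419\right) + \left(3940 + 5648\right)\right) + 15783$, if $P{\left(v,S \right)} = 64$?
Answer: $17677$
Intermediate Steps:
$\left(\left(\left(\left(\left(-21\right) \left(-34\right) - 53\right) + P{\left(40,107 \right)}\right) - 8419\right) + \left(3940 + 5648\right)\right) + 15783 = \left(\left(\left(\left(\left(-21\right) \left(-34\right) - 53\right) + 64\right) - 8419\right) + \left(3940 + 5648\right)\right) + 15783 = \left(\left(\left(\left(714 - 53\right) + 64\right) - 8419\right) + 9588\right) + 15783 = \left(\left(\left(661 + 64\right) - 8419\right) + 9588\right) + 15783 = \left(\left(725 - 8419\right) + 9588\right) + 15783 = \left(-7694 + 9588\right) + 15783 = 1894 + 15783 = 17677$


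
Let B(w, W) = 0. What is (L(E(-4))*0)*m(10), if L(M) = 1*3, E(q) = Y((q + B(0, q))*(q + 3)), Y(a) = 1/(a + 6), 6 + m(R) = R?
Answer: 0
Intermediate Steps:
m(R) = -6 + R
Y(a) = 1/(6 + a)
E(q) = 1/(6 + q*(3 + q)) (E(q) = 1/(6 + (q + 0)*(q + 3)) = 1/(6 + q*(3 + q)))
L(M) = 3
(L(E(-4))*0)*m(10) = (3*0)*(-6 + 10) = 0*4 = 0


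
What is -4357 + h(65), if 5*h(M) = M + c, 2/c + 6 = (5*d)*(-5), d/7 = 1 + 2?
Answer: -11533322/2655 ≈ -4344.0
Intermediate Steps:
d = 21 (d = 7*(1 + 2) = 7*3 = 21)
c = -2/531 (c = 2/(-6 + (5*21)*(-5)) = 2/(-6 + 105*(-5)) = 2/(-6 - 525) = 2/(-531) = 2*(-1/531) = -2/531 ≈ -0.0037665)
h(M) = -2/2655 + M/5 (h(M) = (M - 2/531)/5 = (-2/531 + M)/5 = -2/2655 + M/5)
-4357 + h(65) = -4357 + (-2/2655 + (⅕)*65) = -4357 + (-2/2655 + 13) = -4357 + 34513/2655 = -11533322/2655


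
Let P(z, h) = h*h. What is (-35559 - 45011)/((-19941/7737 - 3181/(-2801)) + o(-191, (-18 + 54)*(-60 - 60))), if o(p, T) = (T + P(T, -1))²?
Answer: -582019874030/134750636568371 ≈ -0.0043192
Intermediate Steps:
P(z, h) = h²
o(p, T) = (1 + T)² (o(p, T) = (T + (-1)²)² = (T + 1)² = (1 + T)²)
(-35559 - 45011)/((-19941/7737 - 3181/(-2801)) + o(-191, (-18 + 54)*(-60 - 60))) = (-35559 - 45011)/((-19941/7737 - 3181/(-2801)) + (1 + (-18 + 54)*(-60 - 60))²) = -80570/((-19941*1/7737 - 3181*(-1/2801)) + (1 + 36*(-120))²) = -80570/((-6647/2579 + 3181/2801) + (1 - 4320)²) = -80570/(-10414448/7223779 + (-4319)²) = -80570/(-10414448/7223779 + 18653761) = -80570/134750636568371/7223779 = -80570*7223779/134750636568371 = -582019874030/134750636568371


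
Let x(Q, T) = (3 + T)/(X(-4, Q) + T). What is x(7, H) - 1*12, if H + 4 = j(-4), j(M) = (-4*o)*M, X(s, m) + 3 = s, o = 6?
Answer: -185/17 ≈ -10.882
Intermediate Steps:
X(s, m) = -3 + s
j(M) = -24*M (j(M) = (-4*6)*M = -24*M)
H = 92 (H = -4 - 24*(-4) = -4 + 96 = 92)
x(Q, T) = (3 + T)/(-7 + T) (x(Q, T) = (3 + T)/((-3 - 4) + T) = (3 + T)/(-7 + T))
x(7, H) - 1*12 = (3 + 92)/(-7 + 92) - 1*12 = 95/85 - 12 = (1/85)*95 - 12 = 19/17 - 12 = -185/17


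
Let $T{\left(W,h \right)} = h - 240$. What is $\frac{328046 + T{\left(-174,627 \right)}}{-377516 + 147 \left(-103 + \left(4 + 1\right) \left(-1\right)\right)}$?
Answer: $- \frac{328433}{393392} \approx -0.83487$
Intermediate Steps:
$T{\left(W,h \right)} = -240 + h$ ($T{\left(W,h \right)} = h - 240 = -240 + h$)
$\frac{328046 + T{\left(-174,627 \right)}}{-377516 + 147 \left(-103 + \left(4 + 1\right) \left(-1\right)\right)} = \frac{328046 + \left(-240 + 627\right)}{-377516 + 147 \left(-103 + \left(4 + 1\right) \left(-1\right)\right)} = \frac{328046 + 387}{-377516 + 147 \left(-103 + 5 \left(-1\right)\right)} = \frac{328433}{-377516 + 147 \left(-103 - 5\right)} = \frac{328433}{-377516 + 147 \left(-108\right)} = \frac{328433}{-377516 - 15876} = \frac{328433}{-393392} = 328433 \left(- \frac{1}{393392}\right) = - \frac{328433}{393392}$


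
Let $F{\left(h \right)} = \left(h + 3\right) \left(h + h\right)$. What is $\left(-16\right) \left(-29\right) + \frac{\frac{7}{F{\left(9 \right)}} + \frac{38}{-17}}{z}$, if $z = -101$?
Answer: $\frac{172092697}{370872} \approx 464.02$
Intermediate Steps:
$F{\left(h \right)} = 2 h \left(3 + h\right)$ ($F{\left(h \right)} = \left(3 + h\right) 2 h = 2 h \left(3 + h\right)$)
$\left(-16\right) \left(-29\right) + \frac{\frac{7}{F{\left(9 \right)}} + \frac{38}{-17}}{z} = \left(-16\right) \left(-29\right) + \frac{\frac{7}{2 \cdot 9 \left(3 + 9\right)} + \frac{38}{-17}}{-101} = 464 + \left(\frac{7}{2 \cdot 9 \cdot 12} + 38 \left(- \frac{1}{17}\right)\right) \left(- \frac{1}{101}\right) = 464 + \left(\frac{7}{216} - \frac{38}{17}\right) \left(- \frac{1}{101}\right) = 464 - - \frac{8089}{370872} = 464 + \frac{8089}{370872} = \frac{172092697}{370872}$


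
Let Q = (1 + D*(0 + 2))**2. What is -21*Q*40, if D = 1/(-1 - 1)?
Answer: 0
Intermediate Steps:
D = -1/2 (D = 1/(-2) = -1/2 ≈ -0.50000)
Q = 0 (Q = (1 - (0 + 2)/2)**2 = (1 - 1/2*2)**2 = (1 - 1)**2 = 0**2 = 0)
-21*Q*40 = -21*0*40 = 0*40 = 0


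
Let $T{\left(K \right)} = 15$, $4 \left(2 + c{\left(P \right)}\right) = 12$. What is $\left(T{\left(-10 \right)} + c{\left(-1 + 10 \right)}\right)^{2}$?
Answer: $256$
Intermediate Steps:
$c{\left(P \right)} = 1$ ($c{\left(P \right)} = -2 + \frac{1}{4} \cdot 12 = -2 + 3 = 1$)
$\left(T{\left(-10 \right)} + c{\left(-1 + 10 \right)}\right)^{2} = \left(15 + 1\right)^{2} = 16^{2} = 256$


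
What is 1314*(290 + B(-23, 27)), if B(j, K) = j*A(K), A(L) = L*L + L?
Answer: -22466772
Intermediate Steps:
A(L) = L + L**2 (A(L) = L**2 + L = L + L**2)
B(j, K) = K*j*(1 + K) (B(j, K) = j*(K*(1 + K)) = K*j*(1 + K))
1314*(290 + B(-23, 27)) = 1314*(290 + 27*(-23)*(1 + 27)) = 1314*(290 + 27*(-23)*28) = 1314*(290 - 17388) = 1314*(-17098) = -22466772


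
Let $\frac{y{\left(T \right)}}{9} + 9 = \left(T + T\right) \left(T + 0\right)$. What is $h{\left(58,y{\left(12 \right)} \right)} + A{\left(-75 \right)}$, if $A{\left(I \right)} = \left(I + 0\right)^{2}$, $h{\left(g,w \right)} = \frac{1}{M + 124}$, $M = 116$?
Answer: $\frac{1350001}{240} \approx 5625.0$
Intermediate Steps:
$y{\left(T \right)} = -81 + 18 T^{2}$ ($y{\left(T \right)} = -81 + 9 \left(T + T\right) \left(T + 0\right) = -81 + 9 \cdot 2 T T = -81 + 9 \cdot 2 T^{2} = -81 + 18 T^{2}$)
$h{\left(g,w \right)} = \frac{1}{240}$ ($h{\left(g,w \right)} = \frac{1}{116 + 124} = \frac{1}{240}$)
$A{\left(I \right)} = I^{2}$
$h{\left(58,y{\left(12 \right)} \right)} + A{\left(-75 \right)} = \frac{1}{240} + \left(-75\right)^{2} = \frac{1}{240} + 5625 = \frac{1350001}{240}$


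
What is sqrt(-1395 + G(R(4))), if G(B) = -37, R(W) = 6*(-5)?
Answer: 2*I*sqrt(358) ≈ 37.842*I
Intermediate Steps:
R(W) = -30
sqrt(-1395 + G(R(4))) = sqrt(-1395 - 37) = sqrt(-1432) = 2*I*sqrt(358)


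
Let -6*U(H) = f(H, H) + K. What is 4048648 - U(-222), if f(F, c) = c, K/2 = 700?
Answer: 12146533/3 ≈ 4.0488e+6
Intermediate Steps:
K = 1400 (K = 2*700 = 1400)
U(H) = -700/3 - H/6 (U(H) = -(H + 1400)/6 = -(1400 + H)/6 = -700/3 - H/6)
4048648 - U(-222) = 4048648 - (-700/3 - 1/6*(-222)) = 4048648 - (-700/3 + 37) = 4048648 - 1*(-589/3) = 4048648 + 589/3 = 12146533/3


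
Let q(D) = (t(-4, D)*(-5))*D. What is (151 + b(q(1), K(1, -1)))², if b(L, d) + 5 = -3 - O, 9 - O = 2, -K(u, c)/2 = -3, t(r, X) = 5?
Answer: 18496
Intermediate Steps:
K(u, c) = 6 (K(u, c) = -2*(-3) = 6)
O = 7 (O = 9 - 1*2 = 9 - 2 = 7)
q(D) = -25*D (q(D) = (5*(-5))*D = -25*D)
b(L, d) = -15 (b(L, d) = -5 + (-3 - 1*7) = -5 + (-3 - 7) = -5 - 10 = -15)
(151 + b(q(1), K(1, -1)))² = (151 - 15)² = 136² = 18496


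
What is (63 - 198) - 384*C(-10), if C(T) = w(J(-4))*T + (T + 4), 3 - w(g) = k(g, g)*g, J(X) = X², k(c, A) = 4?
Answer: -232071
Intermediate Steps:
w(g) = 3 - 4*g
C(T) = 4 - 60*T (C(T) = (3 - 4*(-4)²)*T + (T + 4) = (3 - 4*16)*T + (4 + T) = (3 - 64)*T + (4 + T) = -61*T + (4 + T) = 4 - 60*T)
(63 - 198) - 384*C(-10) = (63 - 198) - 384*(4 - 60*(-10)) = -135 - 384*(4 + 600) = -135 - 384*604 = -135 - 231936 = -232071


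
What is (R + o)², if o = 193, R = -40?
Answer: 23409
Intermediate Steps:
(R + o)² = (-40 + 193)² = 153² = 23409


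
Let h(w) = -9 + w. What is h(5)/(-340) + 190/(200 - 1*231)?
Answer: -16119/2635 ≈ -6.1173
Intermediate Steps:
h(5)/(-340) + 190/(200 - 1*231) = (-9 + 5)/(-340) + 190/(200 - 1*231) = -4*(-1/340) + 190/(200 - 231) = 1/85 + 190/(-31) = 1/85 + 190*(-1/31) = 1/85 - 190/31 = -16119/2635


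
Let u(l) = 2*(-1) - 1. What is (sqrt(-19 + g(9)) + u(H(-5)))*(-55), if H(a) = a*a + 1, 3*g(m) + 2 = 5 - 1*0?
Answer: 165 - 165*I*sqrt(2) ≈ 165.0 - 233.35*I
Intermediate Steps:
g(m) = 1 (g(m) = -2/3 + (5 - 1*0)/3 = -2/3 + (5 + 0)/3 = -2/3 + (1/3)*5 = -2/3 + 5/3 = 1)
H(a) = 1 + a**2 (H(a) = a**2 + 1 = 1 + a**2)
u(l) = -3 (u(l) = -2 - 1 = -3)
(sqrt(-19 + g(9)) + u(H(-5)))*(-55) = (sqrt(-19 + 1) - 3)*(-55) = (sqrt(-18) - 3)*(-55) = (3*I*sqrt(2) - 3)*(-55) = (-3 + 3*I*sqrt(2))*(-55) = 165 - 165*I*sqrt(2)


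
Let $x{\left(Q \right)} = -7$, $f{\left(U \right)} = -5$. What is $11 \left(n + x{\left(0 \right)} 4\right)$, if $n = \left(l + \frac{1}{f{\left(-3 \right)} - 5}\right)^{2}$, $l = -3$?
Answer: $- \frac{20229}{100} \approx -202.29$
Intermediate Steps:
$n = \frac{961}{100}$ ($n = \left(-3 + \frac{1}{-5 - 5}\right)^{2} = \left(-3 + \frac{1}{-10}\right)^{2} = \left(-3 - \frac{1}{10}\right)^{2} = \left(- \frac{31}{10}\right)^{2} = \frac{961}{100} \approx 9.61$)
$11 \left(n + x{\left(0 \right)} 4\right) = 11 \left(\frac{961}{100} - 28\right) = 11 \left(- \frac{1839}{100}\right) = - \frac{20229}{100}$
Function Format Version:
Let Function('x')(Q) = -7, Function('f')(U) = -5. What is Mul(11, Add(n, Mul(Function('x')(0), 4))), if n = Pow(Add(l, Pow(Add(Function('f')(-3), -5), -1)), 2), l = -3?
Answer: Rational(-20229, 100) ≈ -202.29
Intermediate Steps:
n = Rational(961, 100) (n = Pow(Add(-3, Pow(Add(-5, -5), -1)), 2) = Pow(Add(-3, Pow(-10, -1)), 2) = Pow(Add(-3, Rational(-1, 10)), 2) = Pow(Rational(-31, 10), 2) = Rational(961, 100) ≈ 9.6100)
Mul(11, Add(n, Mul(Function('x')(0), 4))) = Mul(11, Add(Rational(961, 100), Mul(-7, 4))) = Mul(11, Add(Rational(961, 100), -28)) = Mul(11, Rational(-1839, 100)) = Rational(-20229, 100)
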